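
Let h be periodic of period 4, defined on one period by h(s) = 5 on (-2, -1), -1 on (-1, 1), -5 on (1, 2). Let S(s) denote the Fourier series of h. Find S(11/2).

s = 11/2 differs from s = 3/2 by 1 full period(s), and the series is 4-periodic.
h is continuous at s = 3/2 with value -5, so the series converges to -5 there.

-5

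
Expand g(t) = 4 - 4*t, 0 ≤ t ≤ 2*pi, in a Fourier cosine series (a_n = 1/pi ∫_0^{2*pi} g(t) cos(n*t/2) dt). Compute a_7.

32/(49*pi)

a_7 = 1/pi ∫_0^{2*pi} (4 - 4*t) cos(7*t/2) dt.
Integrating by parts (boundary term plus one more integral), an antiderivative of (4 - 4*t) cos(7*t/2) is -8*t*sin(7*t/2)/7 + 8*sin(7*t/2)/7 - 16*cos(7*t/2)/49; evaluating from 0 to 2*pi: ∫_{0}^{2*pi} (4 - 4*t) cos(7*t/2) dt = (16/49) - (-16/49) = 32/49.
Hence a_7 = (1/pi)·(32/49) = 32/(49*pi).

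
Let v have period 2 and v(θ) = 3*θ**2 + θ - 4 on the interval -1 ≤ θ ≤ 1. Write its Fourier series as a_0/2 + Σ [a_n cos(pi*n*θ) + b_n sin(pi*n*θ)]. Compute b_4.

-1/(2*pi)

b_4 = ∫_{-1}^{1} v(θ) sin(4*pi*θ) dθ.
Integrating by parts twice (tabular method), an antiderivative of (3*θ**2 + θ - 4) sin(4*pi*θ) is -3*θ**2*cos(4*pi*θ)/(4*pi) + 3*θ*sin(4*pi*θ)/(8*pi**2) - θ*cos(4*pi*θ)/(4*pi) + sin(4*pi*θ)/(16*pi**2) + 3*cos(4*pi*θ)/(32*pi**3) + cos(4*pi*θ)/pi; evaluating from -1 to 1: ∫_{-1}^{1} (3*θ**2 + θ - 4) sin(4*pi*θ) dθ = (3/(32*pi**3)) - ((3 + 16*pi**2)/(32*pi**3)) = -1/(2*pi).
Hence b_4 = -1/(2*pi).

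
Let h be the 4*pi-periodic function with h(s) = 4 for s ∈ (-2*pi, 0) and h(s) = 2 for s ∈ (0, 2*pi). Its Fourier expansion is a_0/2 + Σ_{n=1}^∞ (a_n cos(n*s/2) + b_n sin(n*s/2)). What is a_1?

0

a_1 = (1/(2*pi)) ∫_{-2*pi}^{2*pi} h(s) cos(s/2) ds.
Split the integral at the breakpoints.
Directly, an antiderivative of (4) cos(s/2) is 8*sin(s/2); evaluating from -2*pi to 0: ∫_{-2*pi}^{0} (4) cos(s/2) ds = (0) - (0) = 0.
Directly, an antiderivative of (2) cos(s/2) is 4*sin(s/2); evaluating from 0 to 2*pi: ∫_{0}^{2*pi} (2) cos(s/2) ds = (0) - (0) = 0.
Summing the pieces and multiplying by (1/(2*pi)) gives a_1 = 0.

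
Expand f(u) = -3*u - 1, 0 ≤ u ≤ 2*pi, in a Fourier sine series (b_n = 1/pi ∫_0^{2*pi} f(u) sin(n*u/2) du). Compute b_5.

b_5 = 1/pi ∫_0^{2*pi} (-3*u - 1) sin(5*u/2) du.
Integrating by parts (boundary term plus one more integral), an antiderivative of (-3*u - 1) sin(5*u/2) is 6*u*cos(5*u/2)/5 - 12*sin(5*u/2)/25 + 2*cos(5*u/2)/5; evaluating from 0 to 2*pi: ∫_{0}^{2*pi} (-3*u - 1) sin(5*u/2) du = (-12*pi/5 - 2/5) - (2/5) = -12*pi/5 - 4/5.
Hence b_5 = (1/pi)·(-12*pi/5 - 4/5) = 4*(-3*pi - 1)/(5*pi).

4*(-3*pi - 1)/(5*pi)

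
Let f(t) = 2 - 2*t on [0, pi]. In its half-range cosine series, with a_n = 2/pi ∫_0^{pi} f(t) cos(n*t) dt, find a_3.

a_3 = 2/pi ∫_0^{pi} (2 - 2*t) cos(3*t) dt.
Integrating by parts (boundary term plus one more integral), an antiderivative of (2 - 2*t) cos(3*t) is -2*t*sin(3*t)/3 + 2*sin(3*t)/3 - 2*cos(3*t)/9; evaluating from 0 to pi: ∫_{0}^{pi} (2 - 2*t) cos(3*t) dt = (2/9) - (-2/9) = 4/9.
Hence a_3 = (2/pi)·(4/9) = 8/(9*pi).

8/(9*pi)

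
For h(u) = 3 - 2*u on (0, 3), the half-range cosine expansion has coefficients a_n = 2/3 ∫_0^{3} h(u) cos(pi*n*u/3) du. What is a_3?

8/(3*pi**2)

a_3 = 2/3 ∫_0^{3} (3 - 2*u) cos(pi*u) du.
Integrating by parts (boundary term plus one more integral), an antiderivative of (3 - 2*u) cos(pi*u) is -2*u*sin(pi*u)/pi + 3*sin(pi*u)/pi - 2*cos(pi*u)/pi**2; evaluating from 0 to 3: ∫_{0}^{3} (3 - 2*u) cos(pi*u) du = (2/pi**2) - (-2/pi**2) = 4/pi**2.
Hence a_3 = (2/3)·(4/pi**2) = 8/(3*pi**2).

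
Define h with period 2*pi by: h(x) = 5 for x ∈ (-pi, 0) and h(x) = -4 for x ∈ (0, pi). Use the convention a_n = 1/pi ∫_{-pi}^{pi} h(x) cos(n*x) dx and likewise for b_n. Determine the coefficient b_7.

b_7 = 1/pi ∫_{-pi}^{pi} h(x) sin(7*x) dx.
Split the integral at the breakpoints.
Directly, an antiderivative of (5) sin(7*x) is -5*cos(7*x)/7; evaluating from -pi to 0: ∫_{-pi}^{0} (5) sin(7*x) dx = (-5/7) - (5/7) = -10/7.
Directly, an antiderivative of (-4) sin(7*x) is 4*cos(7*x)/7; evaluating from 0 to pi: ∫_{0}^{pi} (-4) sin(7*x) dx = (-4/7) - (4/7) = -8/7.
Summing the pieces and multiplying by (1/pi) gives b_7 = -18/(7*pi).

-18/(7*pi)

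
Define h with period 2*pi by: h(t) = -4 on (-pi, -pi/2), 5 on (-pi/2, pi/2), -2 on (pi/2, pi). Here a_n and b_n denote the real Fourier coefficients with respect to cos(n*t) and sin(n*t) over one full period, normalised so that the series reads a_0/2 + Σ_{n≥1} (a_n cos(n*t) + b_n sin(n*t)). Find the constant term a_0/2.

a_0 = 1/pi ∫_{-pi}^{pi} h(t) dt = 1/pi · (2*pi) = 2.
So the constant term a_0/2 = 1.

1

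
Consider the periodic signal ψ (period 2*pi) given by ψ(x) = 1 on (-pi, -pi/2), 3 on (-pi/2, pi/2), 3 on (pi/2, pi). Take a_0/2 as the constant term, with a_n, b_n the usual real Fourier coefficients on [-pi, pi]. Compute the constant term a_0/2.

a_0 = 1/pi ∫_{-pi}^{pi} ψ(x) dx = 1/pi · (5*pi) = 5.
So the constant term a_0/2 = 5/2.

5/2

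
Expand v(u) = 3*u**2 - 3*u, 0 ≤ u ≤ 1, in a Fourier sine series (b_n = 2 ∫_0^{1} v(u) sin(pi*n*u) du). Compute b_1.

b_1 = 2 ∫_0^{1} (3*u**2 - 3*u) sin(pi*u) du.
Integrating by parts twice (tabular method), an antiderivative of (3*u**2 - 3*u) sin(pi*u) is -3*u**2*cos(pi*u)/pi + 6*u*sin(pi*u)/pi**2 + 3*u*cos(pi*u)/pi - 3*sin(pi*u)/pi**2 + 6*cos(pi*u)/pi**3; evaluating from 0 to 1: ∫_{0}^{1} (3*u**2 - 3*u) sin(pi*u) du = (-6/pi**3) - (6/pi**3) = -12/pi**3.
Hence b_1 = 2·(-12/pi**3) = -24/pi**3.

-24/pi**3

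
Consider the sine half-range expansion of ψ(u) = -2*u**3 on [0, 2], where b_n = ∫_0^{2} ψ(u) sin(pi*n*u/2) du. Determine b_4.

b_4 = ∫_0^{2} (-2*u**3) sin(2*pi*u) du.
Integrating by parts three times (tabular method), an antiderivative of (-2*u**3) sin(2*pi*u) is u**3*cos(2*pi*u)/pi - 3*u**2*sin(2*pi*u)/(2*pi**2) - 3*u*cos(2*pi*u)/(2*pi**3) + 3*sin(2*pi*u)/(4*pi**4); evaluating from 0 to 2: ∫_{0}^{2} (-2*u**3) sin(2*pi*u) du = (-3/pi**3 + 8/pi) - (0) = -3/pi**3 + 8/pi.
Hence b_4 = -3/pi**3 + 8/pi.

-3/pi**3 + 8/pi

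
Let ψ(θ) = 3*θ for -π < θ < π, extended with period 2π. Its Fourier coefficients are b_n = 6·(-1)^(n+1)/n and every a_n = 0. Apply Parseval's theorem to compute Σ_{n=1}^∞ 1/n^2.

Parseval: Σ b_n^2 = (1/π) ∫_{-π}^{π} ψ(θ)^2 dθ = 6*pi**2.
Σ b_n^2 = Σ 36/n^2, so Σ 1/n^2 = (6*pi**2)/36 = pi**2/6.

pi**2/6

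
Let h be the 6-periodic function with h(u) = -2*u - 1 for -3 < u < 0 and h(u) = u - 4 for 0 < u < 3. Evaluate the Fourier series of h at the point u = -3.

2

At u = -3 the one-sided limits are h(-3^-) = -1 and h(-3^+) = 5.
By Dirichlet's theorem the series converges to their average, [(-1) + (5)]/2 = 2.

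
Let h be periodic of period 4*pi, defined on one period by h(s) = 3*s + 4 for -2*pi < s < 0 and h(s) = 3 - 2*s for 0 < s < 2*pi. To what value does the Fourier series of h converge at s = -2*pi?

At s = -2*pi the one-sided limits are h(-2*pi^-) = 3 - 4*pi and h(-2*pi^+) = 4 - 6*pi.
By Dirichlet's theorem the series converges to their average, [(3 - 4*pi) + (4 - 6*pi)]/2 = 7/2 - 5*pi.

7/2 - 5*pi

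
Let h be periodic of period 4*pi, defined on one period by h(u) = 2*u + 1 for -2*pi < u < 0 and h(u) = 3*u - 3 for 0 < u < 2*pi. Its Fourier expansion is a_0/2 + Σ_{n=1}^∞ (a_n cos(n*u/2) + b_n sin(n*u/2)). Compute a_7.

-4/(49*pi)

a_7 = (1/(2*pi)) ∫_{-2*pi}^{2*pi} h(u) cos(7*u/2) du.
Split the integral at the breakpoints.
Integrating by parts (boundary term plus one more integral), an antiderivative of (2*u + 1) cos(7*u/2) is 4*u*sin(7*u/2)/7 + 2*sin(7*u/2)/7 + 8*cos(7*u/2)/49; evaluating from -2*pi to 0: ∫_{-2*pi}^{0} (2*u + 1) cos(7*u/2) du = (8/49) - (-8/49) = 16/49.
Integrating by parts (boundary term plus one more integral), an antiderivative of (3*u - 3) cos(7*u/2) is 6*u*sin(7*u/2)/7 - 6*sin(7*u/2)/7 + 12*cos(7*u/2)/49; evaluating from 0 to 2*pi: ∫_{0}^{2*pi} (3*u - 3) cos(7*u/2) du = (-12/49) - (12/49) = -24/49.
Summing the pieces and multiplying by (1/(2*pi)) gives a_7 = -4/(49*pi).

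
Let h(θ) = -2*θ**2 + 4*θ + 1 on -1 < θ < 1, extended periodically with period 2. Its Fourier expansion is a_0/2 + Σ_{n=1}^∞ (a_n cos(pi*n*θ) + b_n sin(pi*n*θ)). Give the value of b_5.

8/(5*pi)

b_5 = ∫_{-1}^{1} h(θ) sin(5*pi*θ) dθ.
Integrating by parts twice (tabular method), an antiderivative of (-2*θ**2 + 4*θ + 1) sin(5*pi*θ) is 2*θ**2*cos(5*pi*θ)/(5*pi) - 4*θ*sin(5*pi*θ)/(25*pi**2) - 4*θ*cos(5*pi*θ)/(5*pi) + 4*sin(5*pi*θ)/(25*pi**2) - cos(5*pi*θ)/(5*pi) - 4*cos(5*pi*θ)/(125*pi**3); evaluating from -1 to 1: ∫_{-1}^{1} (-2*θ**2 + 4*θ + 1) sin(5*pi*θ) dθ = ((4 + 75*pi**2)/(125*pi**3)) - ((4/125 - pi**2)/pi**3) = 8/(5*pi).
Hence b_5 = 8/(5*pi).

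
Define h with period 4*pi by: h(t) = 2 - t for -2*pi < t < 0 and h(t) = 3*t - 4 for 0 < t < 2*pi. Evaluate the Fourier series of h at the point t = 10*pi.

-1 + 4*pi

t = 10*pi differs from t = 2*pi by 2 full period(s), and the series is 4*pi-periodic.
At t = 2*pi the one-sided limits are h(2*pi^-) = -4 + 6*pi and h(2*pi^+) = 2 + 2*pi.
By Dirichlet's theorem the series converges to their average, [(-4 + 6*pi) + (2 + 2*pi)]/2 = -1 + 4*pi.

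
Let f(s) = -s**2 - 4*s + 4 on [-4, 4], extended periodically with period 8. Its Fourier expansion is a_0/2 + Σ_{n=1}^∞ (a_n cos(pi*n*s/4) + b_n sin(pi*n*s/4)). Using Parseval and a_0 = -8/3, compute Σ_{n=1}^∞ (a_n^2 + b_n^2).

9728/45

Parseval: a_0^2/2 + Σ_{n≥1} (a_n^2+b_n^2) = 1/4 ∫_{-4}^{4} f(s)^2 ds = 3296/15.
Subtract a_0^2/2 = 32/9: Σ (a_n^2+b_n^2) = 9728/45.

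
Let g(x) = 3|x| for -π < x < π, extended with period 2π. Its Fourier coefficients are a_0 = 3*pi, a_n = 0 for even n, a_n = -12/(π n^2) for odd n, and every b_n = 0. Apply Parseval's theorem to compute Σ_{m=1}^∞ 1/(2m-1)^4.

Parseval: a_0^2/2 + Σ a_n^2 = (1/π) ∫_{-π}^{π} g(x)^2 dx = 6*pi**2.
Subtract a_0^2/2 = 9*pi**2/2: Σ a_n^2 = 3*pi**2/2.
Only odd n contribute, with a_n^2 = 144/(π^2 n^4), so Σ_{m≥1} 1/(2m-1)^4 = π^2·(3*pi**2/2)/144 = pi**4/96.

pi**4/96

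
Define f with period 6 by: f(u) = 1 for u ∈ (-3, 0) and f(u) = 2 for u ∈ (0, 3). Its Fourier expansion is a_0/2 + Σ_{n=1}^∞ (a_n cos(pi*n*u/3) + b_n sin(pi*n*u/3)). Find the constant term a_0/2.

3/2

a_0 = 1/3 ∫_{-3}^{3} f(u) du = 1/3 · (9) = 3.
So the constant term a_0/2 = 3/2.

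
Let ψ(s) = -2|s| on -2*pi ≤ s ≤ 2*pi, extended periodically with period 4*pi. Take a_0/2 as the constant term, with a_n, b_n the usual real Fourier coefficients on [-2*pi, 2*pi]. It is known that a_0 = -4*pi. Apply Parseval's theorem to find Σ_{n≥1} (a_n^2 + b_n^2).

8*pi**2/3

Parseval: a_0^2/2 + Σ_{n≥1} (a_n^2+b_n^2) = (1/(2*pi)) ∫_{-2*pi}^{2*pi} ψ(s)^2 ds = 32*pi**2/3.
Subtract a_0^2/2 = 8*pi**2: Σ (a_n^2+b_n^2) = 8*pi**2/3.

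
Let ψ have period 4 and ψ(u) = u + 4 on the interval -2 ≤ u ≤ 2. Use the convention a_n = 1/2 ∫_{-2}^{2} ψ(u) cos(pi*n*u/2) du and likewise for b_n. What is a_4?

a_4 = 1/2 ∫_{-2}^{2} ψ(u) cos(2*pi*u) du.
Integrating by parts (boundary term plus one more integral), an antiderivative of (u + 4) cos(2*pi*u) is u*sin(2*pi*u)/(2*pi) + 2*sin(2*pi*u)/pi + cos(2*pi*u)/(4*pi**2); evaluating from -2 to 2: ∫_{-2}^{2} (u + 4) cos(2*pi*u) du = (1/(4*pi**2)) - (1/(4*pi**2)) = 0.
Hence a_4 = (1/2)·(0) = 0.

0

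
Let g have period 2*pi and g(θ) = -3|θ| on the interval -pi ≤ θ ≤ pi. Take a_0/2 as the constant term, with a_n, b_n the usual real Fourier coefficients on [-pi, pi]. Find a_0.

-3*pi

a_0 = 1/pi ∫_{-pi}^{pi} g(θ) dθ = 1/pi · (-3*pi**2) = -3*pi.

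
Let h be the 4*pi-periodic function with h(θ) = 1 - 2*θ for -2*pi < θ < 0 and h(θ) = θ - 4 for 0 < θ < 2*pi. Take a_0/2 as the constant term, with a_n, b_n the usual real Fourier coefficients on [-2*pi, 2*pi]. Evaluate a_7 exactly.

a_7 = (1/(2*pi)) ∫_{-2*pi}^{2*pi} h(θ) cos(7*θ/2) dθ.
Split the integral at the breakpoints.
Integrating by parts (boundary term plus one more integral), an antiderivative of (1 - 2*θ) cos(7*θ/2) is -4*θ*sin(7*θ/2)/7 + 2*sin(7*θ/2)/7 - 8*cos(7*θ/2)/49; evaluating from -2*pi to 0: ∫_{-2*pi}^{0} (1 - 2*θ) cos(7*θ/2) dθ = (-8/49) - (8/49) = -16/49.
Integrating by parts (boundary term plus one more integral), an antiderivative of (θ - 4) cos(7*θ/2) is 2*θ*sin(7*θ/2)/7 - 8*sin(7*θ/2)/7 + 4*cos(7*θ/2)/49; evaluating from 0 to 2*pi: ∫_{0}^{2*pi} (θ - 4) cos(7*θ/2) dθ = (-4/49) - (4/49) = -8/49.
Summing the pieces and multiplying by (1/(2*pi)) gives a_7 = -12/(49*pi).

-12/(49*pi)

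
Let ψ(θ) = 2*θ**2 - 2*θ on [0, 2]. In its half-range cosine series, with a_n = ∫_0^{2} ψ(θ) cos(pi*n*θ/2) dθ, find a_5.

a_5 = ∫_0^{2} (2*θ**2 - 2*θ) cos(5*pi*θ/2) dθ.
Integrating by parts twice (tabular method), an antiderivative of (2*θ**2 - 2*θ) cos(5*pi*θ/2) is 4*θ**2*sin(5*pi*θ/2)/(5*pi) - 4*θ*sin(5*pi*θ/2)/(5*pi) + 16*θ*cos(5*pi*θ/2)/(25*pi**2) - 32*sin(5*pi*θ/2)/(125*pi**3) - 8*cos(5*pi*θ/2)/(25*pi**2); evaluating from 0 to 2: ∫_{0}^{2} (2*θ**2 - 2*θ) cos(5*pi*θ/2) dθ = (-24/(25*pi**2)) - (-8/(25*pi**2)) = -16/(25*pi**2).
Hence a_5 = -16/(25*pi**2).

-16/(25*pi**2)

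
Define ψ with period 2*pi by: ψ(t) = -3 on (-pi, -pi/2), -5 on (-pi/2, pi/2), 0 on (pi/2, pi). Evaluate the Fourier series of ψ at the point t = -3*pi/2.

-5/2

t = -3*pi/2 differs from t = pi/2 by -1 full period(s), and the series is 2*pi-periodic.
At t = pi/2 the one-sided limits are ψ(pi/2^-) = -5 and ψ(pi/2^+) = 0.
By Dirichlet's theorem the series converges to their average, [(-5) + (0)]/2 = -5/2.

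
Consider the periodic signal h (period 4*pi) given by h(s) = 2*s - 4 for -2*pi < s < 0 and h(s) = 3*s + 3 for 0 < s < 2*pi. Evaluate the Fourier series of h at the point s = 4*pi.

s = 4*pi differs from s = 0 by 1 full period(s), and the series is 4*pi-periodic.
At s = 0 the one-sided limits are h(0^-) = -4 and h(0^+) = 3.
By Dirichlet's theorem the series converges to their average, [(-4) + (3)]/2 = -1/2.

-1/2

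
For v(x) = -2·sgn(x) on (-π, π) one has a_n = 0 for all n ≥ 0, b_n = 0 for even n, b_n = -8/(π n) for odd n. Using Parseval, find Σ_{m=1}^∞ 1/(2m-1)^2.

pi**2/8

Parseval: Σ b_n^2 = (1/π) ∫_{-π}^{π} v(x)^2 dx = 8.
Only odd n contribute, with b_n^2 = 64/(π^2 n^2), so Σ_{m≥1} 1/(2m-1)^2 = π^2·(8)/64 = pi**2/8.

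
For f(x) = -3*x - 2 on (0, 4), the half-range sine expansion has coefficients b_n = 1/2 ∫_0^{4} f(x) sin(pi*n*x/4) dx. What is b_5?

-32/(5*pi)

b_5 = 1/2 ∫_0^{4} (-3*x - 2) sin(5*pi*x/4) dx.
Integrating by parts (boundary term plus one more integral), an antiderivative of (-3*x - 2) sin(5*pi*x/4) is 12*x*cos(5*pi*x/4)/(5*pi) - 48*sin(5*pi*x/4)/(25*pi**2) + 8*cos(5*pi*x/4)/(5*pi); evaluating from 0 to 4: ∫_{0}^{4} (-3*x - 2) sin(5*pi*x/4) dx = (-56/(5*pi)) - (8/(5*pi)) = -64/(5*pi).
Hence b_5 = (1/2)·(-64/(5*pi)) = -32/(5*pi).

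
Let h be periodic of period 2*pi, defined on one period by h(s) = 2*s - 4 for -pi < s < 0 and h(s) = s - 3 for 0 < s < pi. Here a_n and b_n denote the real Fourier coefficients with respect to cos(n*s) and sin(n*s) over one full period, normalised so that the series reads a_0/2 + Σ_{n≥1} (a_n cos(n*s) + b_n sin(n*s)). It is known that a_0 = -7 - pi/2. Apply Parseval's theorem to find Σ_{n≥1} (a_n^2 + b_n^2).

1/2 + 3*pi/2 + 37*pi**2/24

Parseval: a_0^2/2 + Σ_{n≥1} (a_n^2+b_n^2) = 1/pi ∫_{-pi}^{pi} h(s)^2 ds = 5*pi + 5*pi**2/3 + 25.
Subtract a_0^2/2 = (pi + 14)**2/8: Σ (a_n^2+b_n^2) = 1/2 + 3*pi/2 + 37*pi**2/24.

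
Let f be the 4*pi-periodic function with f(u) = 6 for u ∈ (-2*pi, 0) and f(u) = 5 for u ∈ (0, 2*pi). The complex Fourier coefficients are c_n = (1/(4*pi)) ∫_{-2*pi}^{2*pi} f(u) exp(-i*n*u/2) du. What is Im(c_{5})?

Since f is real-valued, Im(c_{5}) = -(1/(4*pi)) ∫_{-2*pi}^{2*pi} f(u) sin(5*u/2) du = -b_{5}/2.
Split the integral at the breakpoints.
Directly, an antiderivative of (6) sin(5*u/2) is -12*cos(5*u/2)/5; evaluating from -2*pi to 0: ∫_{-2*pi}^{0} (6) sin(5*u/2) du = (-12/5) - (12/5) = -24/5.
Directly, an antiderivative of (5) sin(5*u/2) is -2*cos(5*u/2); evaluating from 0 to 2*pi: ∫_{0}^{2*pi} (5) sin(5*u/2) du = (2) - (-2) = 4.
So ∫_{-2*pi}^{2*pi} f(u) sin(5*u/2) du = -4/5.
Hence Im(c_{5}) = (-1/(4*pi))·(-4/5) = 1/(5*pi).

1/(5*pi)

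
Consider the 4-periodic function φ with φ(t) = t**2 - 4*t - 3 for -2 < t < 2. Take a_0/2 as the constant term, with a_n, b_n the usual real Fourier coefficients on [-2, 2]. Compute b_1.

-16/pi

b_1 = 1/2 ∫_{-2}^{2} φ(t) sin(pi*t/2) dt.
Integrating by parts twice (tabular method), an antiderivative of (t**2 - 4*t - 3) sin(pi*t/2) is -2*t**2*cos(pi*t/2)/pi + 8*t*sin(pi*t/2)/pi**2 + 8*t*cos(pi*t/2)/pi - 16*sin(pi*t/2)/pi**2 + 16*cos(pi*t/2)/pi**3 + 6*cos(pi*t/2)/pi; evaluating from -2 to 2: ∫_{-2}^{2} (t**2 - 4*t - 3) sin(pi*t/2) dt = (-14/pi - 16/pi**3) - (-16/pi**3 + 18/pi) = -32/pi.
Hence b_1 = (1/2)·(-32/pi) = -16/pi.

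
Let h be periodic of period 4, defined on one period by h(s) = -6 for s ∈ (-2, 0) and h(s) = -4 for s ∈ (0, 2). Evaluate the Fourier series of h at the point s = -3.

-4

s = -3 differs from s = 1 by -1 full period(s), and the series is 4-periodic.
h is continuous at s = 1 with value -4, so the series converges to -4 there.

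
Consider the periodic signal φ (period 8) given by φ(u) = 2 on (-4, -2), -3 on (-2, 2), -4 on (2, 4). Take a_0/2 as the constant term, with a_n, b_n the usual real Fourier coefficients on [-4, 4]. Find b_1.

b_1 = 1/4 ∫_{-4}^{4} φ(u) sin(pi*u/4) du.
Split the integral at the breakpoints.
Directly, an antiderivative of (2) sin(pi*u/4) is -8*cos(pi*u/4)/pi; evaluating from -4 to -2: ∫_{-4}^{-2} (2) sin(pi*u/4) du = (0) - (8/pi) = -8/pi.
Directly, an antiderivative of (-3) sin(pi*u/4) is 12*cos(pi*u/4)/pi; evaluating from -2 to 2: ∫_{-2}^{2} (-3) sin(pi*u/4) du = (0) - (0) = 0.
Directly, an antiderivative of (-4) sin(pi*u/4) is 16*cos(pi*u/4)/pi; evaluating from 2 to 4: ∫_{2}^{4} (-4) sin(pi*u/4) du = (-16/pi) - (0) = -16/pi.
Summing the pieces and multiplying by (1/4) gives b_1 = -6/pi.

-6/pi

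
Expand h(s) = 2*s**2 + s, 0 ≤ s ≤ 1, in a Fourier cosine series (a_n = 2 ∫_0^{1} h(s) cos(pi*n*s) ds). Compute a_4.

a_4 = 2 ∫_0^{1} (2*s**2 + s) cos(4*pi*s) ds.
Integrating by parts twice (tabular method), an antiderivative of (2*s**2 + s) cos(4*pi*s) is s**2*sin(4*pi*s)/(2*pi) + s*sin(4*pi*s)/(4*pi) + s*cos(4*pi*s)/(4*pi**2) - sin(4*pi*s)/(16*pi**3) + cos(4*pi*s)/(16*pi**2); evaluating from 0 to 1: ∫_{0}^{1} (2*s**2 + s) cos(4*pi*s) ds = (5/(16*pi**2)) - (1/(16*pi**2)) = 1/(4*pi**2).
Hence a_4 = 2·(1/(4*pi**2)) = 1/(2*pi**2).

1/(2*pi**2)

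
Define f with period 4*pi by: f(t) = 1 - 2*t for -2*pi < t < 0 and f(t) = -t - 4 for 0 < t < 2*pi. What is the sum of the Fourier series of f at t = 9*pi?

-4 - pi

t = 9*pi differs from t = pi by 2 full period(s), and the series is 4*pi-periodic.
f is continuous at t = pi with value -4 - pi, so the series converges to -4 - pi there.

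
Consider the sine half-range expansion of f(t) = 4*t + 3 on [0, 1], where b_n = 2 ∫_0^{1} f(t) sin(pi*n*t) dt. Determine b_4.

-2/pi

b_4 = 2 ∫_0^{1} (4*t + 3) sin(4*pi*t) dt.
Integrating by parts (boundary term plus one more integral), an antiderivative of (4*t + 3) sin(4*pi*t) is -t*cos(4*pi*t)/pi + sin(4*pi*t)/(4*pi**2) - 3*cos(4*pi*t)/(4*pi); evaluating from 0 to 1: ∫_{0}^{1} (4*t + 3) sin(4*pi*t) dt = (-7/(4*pi)) - (-3/(4*pi)) = -1/pi.
Hence b_4 = 2·(-1/pi) = -2/pi.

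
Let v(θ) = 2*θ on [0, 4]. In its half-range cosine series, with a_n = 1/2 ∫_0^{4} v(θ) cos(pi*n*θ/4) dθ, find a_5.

-32/(25*pi**2)

a_5 = 1/2 ∫_0^{4} (2*θ) cos(5*pi*θ/4) dθ.
Integrating by parts (boundary term plus one more integral), an antiderivative of (2*θ) cos(5*pi*θ/4) is 8*θ*sin(5*pi*θ/4)/(5*pi) + 32*cos(5*pi*θ/4)/(25*pi**2); evaluating from 0 to 4: ∫_{0}^{4} (2*θ) cos(5*pi*θ/4) dθ = (-32/(25*pi**2)) - (32/(25*pi**2)) = -64/(25*pi**2).
Hence a_5 = (1/2)·(-64/(25*pi**2)) = -32/(25*pi**2).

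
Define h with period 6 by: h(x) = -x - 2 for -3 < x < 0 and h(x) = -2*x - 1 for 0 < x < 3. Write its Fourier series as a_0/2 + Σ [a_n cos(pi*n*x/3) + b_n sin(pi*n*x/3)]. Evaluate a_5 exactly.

a_5 = 1/3 ∫_{-3}^{3} h(x) cos(5*pi*x/3) dx.
Split the integral at the breakpoints.
Integrating by parts (boundary term plus one more integral), an antiderivative of (-x - 2) cos(5*pi*x/3) is -3*x*sin(5*pi*x/3)/(5*pi) - 6*sin(5*pi*x/3)/(5*pi) - 9*cos(5*pi*x/3)/(25*pi**2); evaluating from -3 to 0: ∫_{-3}^{0} (-x - 2) cos(5*pi*x/3) dx = (-9/(25*pi**2)) - (9/(25*pi**2)) = -18/(25*pi**2).
Integrating by parts (boundary term plus one more integral), an antiderivative of (-2*x - 1) cos(5*pi*x/3) is -6*x*sin(5*pi*x/3)/(5*pi) - 3*sin(5*pi*x/3)/(5*pi) - 18*cos(5*pi*x/3)/(25*pi**2); evaluating from 0 to 3: ∫_{0}^{3} (-2*x - 1) cos(5*pi*x/3) dx = (18/(25*pi**2)) - (-18/(25*pi**2)) = 36/(25*pi**2).
Summing the pieces and multiplying by (1/3) gives a_5 = 6/(25*pi**2).

6/(25*pi**2)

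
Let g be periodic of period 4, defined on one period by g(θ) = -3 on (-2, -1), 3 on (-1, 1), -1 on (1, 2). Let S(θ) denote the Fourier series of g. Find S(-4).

3

θ = -4 differs from θ = 0 by -1 full period(s), and the series is 4-periodic.
g is continuous at θ = 0 with value 3, so the series converges to 3 there.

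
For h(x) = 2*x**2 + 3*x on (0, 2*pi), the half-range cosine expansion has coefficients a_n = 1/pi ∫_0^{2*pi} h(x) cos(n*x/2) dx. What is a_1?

a_1 = 1/pi ∫_0^{2*pi} (2*x**2 + 3*x) cos(x/2) dx.
Integrating by parts twice (tabular method), an antiderivative of (2*x**2 + 3*x) cos(x/2) is 4*x**2*sin(x/2) + 6*x*sin(x/2) + 16*x*cos(x/2) - 32*sin(x/2) + 12*cos(x/2); evaluating from 0 to 2*pi: ∫_{0}^{2*pi} (2*x**2 + 3*x) cos(x/2) dx = (-32*pi - 12) - (12) = -32*pi - 24.
Hence a_1 = (1/pi)·(-32*pi - 24) = -32 - 24/pi.

-32 - 24/pi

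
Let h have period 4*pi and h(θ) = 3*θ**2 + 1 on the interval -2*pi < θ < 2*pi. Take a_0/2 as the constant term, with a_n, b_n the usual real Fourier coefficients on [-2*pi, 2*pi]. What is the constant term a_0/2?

a_0 = (1/(2*pi)) ∫_{-2*pi}^{2*pi} h(θ) dθ = (1/(2*pi)) · (4*pi + 16*pi**3) = 2 + 8*pi**2.
So the constant term a_0/2 = 1 + 4*pi**2.

1 + 4*pi**2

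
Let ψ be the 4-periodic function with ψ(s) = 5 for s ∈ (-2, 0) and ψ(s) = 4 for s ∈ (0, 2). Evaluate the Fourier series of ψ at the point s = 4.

s = 4 differs from s = 0 by 1 full period(s), and the series is 4-periodic.
At s = 0 the one-sided limits are ψ(0^-) = 5 and ψ(0^+) = 4.
By Dirichlet's theorem the series converges to their average, [(5) + (4)]/2 = 9/2.

9/2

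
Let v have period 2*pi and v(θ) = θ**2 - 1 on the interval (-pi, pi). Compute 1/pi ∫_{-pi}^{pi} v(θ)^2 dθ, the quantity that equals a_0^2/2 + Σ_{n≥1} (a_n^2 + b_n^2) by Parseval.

-4*pi**2/3 + 2 + 2*pi**4/5

1/pi ∫_{-pi}^{pi} v(θ)^2 dθ = 1/pi · (2*pi*(-10*pi**2 + 15 + 3*pi**4)/15) = -4*pi**2/3 + 2 + 2*pi**4/5.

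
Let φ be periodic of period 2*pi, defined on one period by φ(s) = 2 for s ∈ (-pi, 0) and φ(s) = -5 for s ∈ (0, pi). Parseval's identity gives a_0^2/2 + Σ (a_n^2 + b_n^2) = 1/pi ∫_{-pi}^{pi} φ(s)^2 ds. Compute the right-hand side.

29

1/pi ∫_{-pi}^{pi} φ(s)^2 ds = 1/pi · (29*pi) = 29.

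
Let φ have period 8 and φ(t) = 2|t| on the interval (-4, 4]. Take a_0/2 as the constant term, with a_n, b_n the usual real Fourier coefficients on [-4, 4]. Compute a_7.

a_7 = 1/4 ∫_{-4}^{4} φ(t) cos(7*pi*t/4) dt.
φ is even and cos(7*pi*t/4) is even, so the integrand is even and a_7 = 1/2 ∫_0^{4} φ(t) cos(7*pi*t/4) dt.
Integrating by parts (boundary term plus one more integral), an antiderivative of (2*t) cos(7*pi*t/4) is 8*t*sin(7*pi*t/4)/(7*pi) + 32*cos(7*pi*t/4)/(49*pi**2); evaluating from 0 to 4: ∫_{0}^{4} (2*t) cos(7*pi*t/4) dt = (-32/(49*pi**2)) - (32/(49*pi**2)) = -64/(49*pi**2).
Hence a_7 = (1/2)·(-64/(49*pi**2)) = -32/(49*pi**2).

-32/(49*pi**2)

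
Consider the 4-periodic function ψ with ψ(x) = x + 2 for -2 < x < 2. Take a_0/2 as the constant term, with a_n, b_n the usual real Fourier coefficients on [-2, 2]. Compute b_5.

4/(5*pi)

b_5 = 1/2 ∫_{-2}^{2} ψ(x) sin(5*pi*x/2) dx.
Integrating by parts (boundary term plus one more integral), an antiderivative of (x + 2) sin(5*pi*x/2) is -2*x*cos(5*pi*x/2)/(5*pi) + 4*sin(5*pi*x/2)/(25*pi**2) - 4*cos(5*pi*x/2)/(5*pi); evaluating from -2 to 2: ∫_{-2}^{2} (x + 2) sin(5*pi*x/2) dx = (8/(5*pi)) - (0) = 8/(5*pi).
Hence b_5 = (1/2)·(8/(5*pi)) = 4/(5*pi).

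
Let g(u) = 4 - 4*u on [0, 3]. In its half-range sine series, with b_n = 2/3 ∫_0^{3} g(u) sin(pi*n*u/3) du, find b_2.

b_2 = 2/3 ∫_0^{3} (4 - 4*u) sin(2*pi*u/3) du.
Integrating by parts (boundary term plus one more integral), an antiderivative of (4 - 4*u) sin(2*pi*u/3) is 6*u*cos(2*pi*u/3)/pi - 9*sin(2*pi*u/3)/pi**2 - 6*cos(2*pi*u/3)/pi; evaluating from 0 to 3: ∫_{0}^{3} (4 - 4*u) sin(2*pi*u/3) du = (12/pi) - (-6/pi) = 18/pi.
Hence b_2 = (2/3)·(18/pi) = 12/pi.

12/pi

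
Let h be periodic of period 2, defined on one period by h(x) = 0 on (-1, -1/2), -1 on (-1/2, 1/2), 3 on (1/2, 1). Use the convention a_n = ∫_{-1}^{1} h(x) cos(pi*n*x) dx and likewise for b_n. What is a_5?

-1/pi

a_5 = ∫_{-1}^{1} h(x) cos(5*pi*x) dx.
Split the integral at the breakpoints.
∫_{-1}^{-1/2} (0) cos(5*pi*x) dx = 0.
Directly, an antiderivative of (-1) cos(5*pi*x) is -sin(5*pi*x)/(5*pi); evaluating from -1/2 to 1/2: ∫_{-1/2}^{1/2} (-1) cos(5*pi*x) dx = (-1/(5*pi)) - (1/(5*pi)) = -2/(5*pi).
Directly, an antiderivative of (3) cos(5*pi*x) is 3*sin(5*pi*x)/(5*pi); evaluating from 1/2 to 1: ∫_{1/2}^{1} (3) cos(5*pi*x) dx = (0) - (3/(5*pi)) = -3/(5*pi).
Summing the pieces gives a_5 = -1/pi.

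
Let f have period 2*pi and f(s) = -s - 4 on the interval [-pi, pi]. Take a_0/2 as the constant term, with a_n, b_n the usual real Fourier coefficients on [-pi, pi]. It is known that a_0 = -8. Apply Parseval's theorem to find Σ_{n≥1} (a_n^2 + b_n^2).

2*pi**2/3

Parseval: a_0^2/2 + Σ_{n≥1} (a_n^2+b_n^2) = 1/pi ∫_{-pi}^{pi} f(s)^2 ds = 2*pi**2/3 + 32.
Subtract a_0^2/2 = 32: Σ (a_n^2+b_n^2) = 2*pi**2/3.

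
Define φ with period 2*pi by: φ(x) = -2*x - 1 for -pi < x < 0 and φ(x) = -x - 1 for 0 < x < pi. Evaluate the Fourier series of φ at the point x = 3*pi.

x = 3*pi differs from x = pi by 1 full period(s), and the series is 2*pi-periodic.
At x = pi the one-sided limits are φ(pi^-) = -pi - 1 and φ(pi^+) = -1 + 2*pi.
By Dirichlet's theorem the series converges to their average, [(-pi - 1) + (-1 + 2*pi)]/2 = -1 + pi/2.

-1 + pi/2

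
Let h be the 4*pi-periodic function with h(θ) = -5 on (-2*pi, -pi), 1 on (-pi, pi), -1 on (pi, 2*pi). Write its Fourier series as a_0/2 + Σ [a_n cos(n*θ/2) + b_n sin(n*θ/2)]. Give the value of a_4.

0

a_4 = (1/(2*pi)) ∫_{-2*pi}^{2*pi} h(θ) cos(2*θ) dθ.
Split the integral at the breakpoints.
Directly, an antiderivative of (-5) cos(2*θ) is -5*sin(2*θ)/2; evaluating from -2*pi to -pi: ∫_{-2*pi}^{-pi} (-5) cos(2*θ) dθ = (0) - (0) = 0.
Directly, an antiderivative of (1) cos(2*θ) is sin(2*θ)/2; evaluating from -pi to pi: ∫_{-pi}^{pi} (1) cos(2*θ) dθ = (0) - (0) = 0.
Directly, an antiderivative of (-1) cos(2*θ) is -sin(2*θ)/2; evaluating from pi to 2*pi: ∫_{pi}^{2*pi} (-1) cos(2*θ) dθ = (0) - (0) = 0.
Summing the pieces and multiplying by (1/(2*pi)) gives a_4 = 0.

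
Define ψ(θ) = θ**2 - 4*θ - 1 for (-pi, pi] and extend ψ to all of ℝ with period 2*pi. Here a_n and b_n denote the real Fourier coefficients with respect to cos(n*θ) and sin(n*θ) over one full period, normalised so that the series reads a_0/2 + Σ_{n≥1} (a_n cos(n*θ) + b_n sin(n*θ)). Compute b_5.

-8/5

b_5 = 1/pi ∫_{-pi}^{pi} ψ(θ) sin(5*θ) dθ.
Integrating by parts twice (tabular method), an antiderivative of (θ**2 - 4*θ - 1) sin(5*θ) is -θ**2*cos(5*θ)/5 + 2*θ*sin(5*θ)/25 + 4*θ*cos(5*θ)/5 - 4*sin(5*θ)/25 + 27*cos(5*θ)/125; evaluating from -pi to pi: ∫_{-pi}^{pi} (θ**2 - 4*θ - 1) sin(5*θ) dθ = (-4*pi/5 - 27/125 + pi**2/5) - (-27/125 + pi**2/5 + 4*pi/5) = -8*pi/5.
Hence b_5 = (1/pi)·(-8*pi/5) = -8/5.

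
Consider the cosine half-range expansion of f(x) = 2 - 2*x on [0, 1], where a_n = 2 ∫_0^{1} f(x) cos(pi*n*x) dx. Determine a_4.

a_4 = 2 ∫_0^{1} (2 - 2*x) cos(4*pi*x) dx.
Integrating by parts (boundary term plus one more integral), an antiderivative of (2 - 2*x) cos(4*pi*x) is -x*sin(4*pi*x)/(2*pi) + sin(4*pi*x)/(2*pi) - cos(4*pi*x)/(8*pi**2); evaluating from 0 to 1: ∫_{0}^{1} (2 - 2*x) cos(4*pi*x) dx = (-1/(8*pi**2)) - (-1/(8*pi**2)) = 0.
Hence a_4 = 2·(0) = 0.

0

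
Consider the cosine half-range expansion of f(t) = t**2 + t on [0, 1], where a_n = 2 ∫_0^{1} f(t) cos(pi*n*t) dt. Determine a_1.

a_1 = 2 ∫_0^{1} (t**2 + t) cos(pi*t) dt.
Integrating by parts twice (tabular method), an antiderivative of (t**2 + t) cos(pi*t) is t**2*sin(pi*t)/pi + t*sin(pi*t)/pi + 2*t*cos(pi*t)/pi**2 - 2*sin(pi*t)/pi**3 + cos(pi*t)/pi**2; evaluating from 0 to 1: ∫_{0}^{1} (t**2 + t) cos(pi*t) dt = (-3/pi**2) - (pi**(-2)) = -4/pi**2.
Hence a_1 = 2·(-4/pi**2) = -8/pi**2.

-8/pi**2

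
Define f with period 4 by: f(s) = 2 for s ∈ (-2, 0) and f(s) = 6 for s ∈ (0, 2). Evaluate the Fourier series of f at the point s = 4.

4

s = 4 differs from s = 0 by 1 full period(s), and the series is 4-periodic.
At s = 0 the one-sided limits are f(0^-) = 2 and f(0^+) = 6.
By Dirichlet's theorem the series converges to their average, [(2) + (6)]/2 = 4.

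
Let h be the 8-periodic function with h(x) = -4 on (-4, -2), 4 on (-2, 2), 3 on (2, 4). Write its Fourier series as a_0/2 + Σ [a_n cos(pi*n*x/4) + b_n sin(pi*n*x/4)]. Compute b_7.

b_7 = 1/4 ∫_{-4}^{4} h(x) sin(7*pi*x/4) dx.
Split the integral at the breakpoints.
Directly, an antiderivative of (-4) sin(7*pi*x/4) is 16*cos(7*pi*x/4)/(7*pi); evaluating from -4 to -2: ∫_{-4}^{-2} (-4) sin(7*pi*x/4) dx = (0) - (-16/(7*pi)) = 16/(7*pi).
Directly, an antiderivative of (4) sin(7*pi*x/4) is -16*cos(7*pi*x/4)/(7*pi); evaluating from -2 to 2: ∫_{-2}^{2} (4) sin(7*pi*x/4) dx = (0) - (0) = 0.
Directly, an antiderivative of (3) sin(7*pi*x/4) is -12*cos(7*pi*x/4)/(7*pi); evaluating from 2 to 4: ∫_{2}^{4} (3) sin(7*pi*x/4) dx = (12/(7*pi)) - (0) = 12/(7*pi).
Summing the pieces and multiplying by (1/4) gives b_7 = 1/pi.

1/pi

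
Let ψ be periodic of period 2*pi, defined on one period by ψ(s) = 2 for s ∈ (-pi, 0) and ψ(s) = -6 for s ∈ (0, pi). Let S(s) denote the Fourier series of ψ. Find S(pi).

-2

At s = pi the one-sided limits are ψ(pi^-) = -6 and ψ(pi^+) = 2.
By Dirichlet's theorem the series converges to their average, [(-6) + (2)]/2 = -2.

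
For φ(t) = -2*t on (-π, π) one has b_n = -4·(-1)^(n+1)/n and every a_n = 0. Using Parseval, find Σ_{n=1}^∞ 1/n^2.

pi**2/6

Parseval: Σ b_n^2 = (1/π) ∫_{-π}^{π} φ(t)^2 dt = 8*pi**2/3.
Σ b_n^2 = Σ 16/n^2, so Σ 1/n^2 = (8*pi**2/3)/16 = pi**2/6.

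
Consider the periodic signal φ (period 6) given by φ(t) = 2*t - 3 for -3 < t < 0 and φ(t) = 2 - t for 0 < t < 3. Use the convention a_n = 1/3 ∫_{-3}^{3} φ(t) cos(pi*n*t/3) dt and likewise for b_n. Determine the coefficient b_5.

b_5 = 1/3 ∫_{-3}^{3} φ(t) sin(5*pi*t/3) dt.
Split the integral at the breakpoints.
Integrating by parts (boundary term plus one more integral), an antiderivative of (2*t - 3) sin(5*pi*t/3) is -6*t*cos(5*pi*t/3)/(5*pi) + 18*sin(5*pi*t/3)/(25*pi**2) + 9*cos(5*pi*t/3)/(5*pi); evaluating from -3 to 0: ∫_{-3}^{0} (2*t - 3) sin(5*pi*t/3) dt = (9/(5*pi)) - (-27/(5*pi)) = 36/(5*pi).
Integrating by parts (boundary term plus one more integral), an antiderivative of (2 - t) sin(5*pi*t/3) is 3*t*cos(5*pi*t/3)/(5*pi) - 9*sin(5*pi*t/3)/(25*pi**2) - 6*cos(5*pi*t/3)/(5*pi); evaluating from 0 to 3: ∫_{0}^{3} (2 - t) sin(5*pi*t/3) dt = (-3/(5*pi)) - (-6/(5*pi)) = 3/(5*pi).
Summing the pieces and multiplying by (1/3) gives b_5 = 13/(5*pi).

13/(5*pi)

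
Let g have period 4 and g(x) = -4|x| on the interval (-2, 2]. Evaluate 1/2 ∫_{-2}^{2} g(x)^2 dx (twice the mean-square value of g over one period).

128/3

1/2 ∫_{-2}^{2} g(x)^2 dx = 1/2 · (256/3) = 128/3.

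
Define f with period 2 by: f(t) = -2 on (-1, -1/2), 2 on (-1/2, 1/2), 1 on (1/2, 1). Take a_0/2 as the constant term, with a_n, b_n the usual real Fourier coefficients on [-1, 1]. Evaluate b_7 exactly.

3/(7*pi)

b_7 = ∫_{-1}^{1} f(t) sin(7*pi*t) dt.
Split the integral at the breakpoints.
Directly, an antiderivative of (-2) sin(7*pi*t) is 2*cos(7*pi*t)/(7*pi); evaluating from -1 to -1/2: ∫_{-1}^{-1/2} (-2) sin(7*pi*t) dt = (0) - (-2/(7*pi)) = 2/(7*pi).
Directly, an antiderivative of (2) sin(7*pi*t) is -2*cos(7*pi*t)/(7*pi); evaluating from -1/2 to 1/2: ∫_{-1/2}^{1/2} (2) sin(7*pi*t) dt = (0) - (0) = 0.
Directly, an antiderivative of (1) sin(7*pi*t) is -cos(7*pi*t)/(7*pi); evaluating from 1/2 to 1: ∫_{1/2}^{1} (1) sin(7*pi*t) dt = (1/(7*pi)) - (0) = 1/(7*pi).
Summing the pieces gives b_7 = 3/(7*pi).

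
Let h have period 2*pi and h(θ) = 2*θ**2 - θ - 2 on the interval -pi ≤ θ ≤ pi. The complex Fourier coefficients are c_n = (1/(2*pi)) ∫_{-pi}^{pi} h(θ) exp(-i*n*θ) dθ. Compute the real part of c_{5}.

Since h is real-valued, Re(c_{5}) = (1/(2*pi)) ∫_{-pi}^{pi} h(θ) cos(5*θ) dθ = a_{5}/2.
Integrating by parts twice (tabular method), an antiderivative of (2*θ**2 - θ - 2) cos(5*θ) is 2*θ**2*sin(5*θ)/5 - θ*sin(5*θ)/5 + 4*θ*cos(5*θ)/25 - 54*sin(5*θ)/125 - cos(5*θ)/25; evaluating from -pi to pi: ∫_{-pi}^{pi} (2*θ**2 - θ - 2) cos(5*θ) dθ = (1/25 - 4*pi/25) - (1/25 + 4*pi/25) = -8*pi/25.
Hence Re(c_{5}) = (1/(2*pi))·(-8*pi/25) = -4/25.

-4/25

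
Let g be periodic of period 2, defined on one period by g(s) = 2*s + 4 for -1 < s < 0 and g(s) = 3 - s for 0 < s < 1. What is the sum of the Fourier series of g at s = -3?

2

s = -3 differs from s = -1 by -1 full period(s), and the series is 2-periodic.
g is continuous at s = -1 with value 2, so the series converges to 2 there.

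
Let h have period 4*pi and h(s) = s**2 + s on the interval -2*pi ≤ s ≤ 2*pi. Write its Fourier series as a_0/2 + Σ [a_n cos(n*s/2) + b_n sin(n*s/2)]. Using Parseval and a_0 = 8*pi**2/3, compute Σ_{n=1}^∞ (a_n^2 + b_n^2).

8*pi**2*(15 + 16*pi**2)/45

Parseval: a_0^2/2 + Σ_{n≥1} (a_n^2+b_n^2) = (1/(2*pi)) ∫_{-2*pi}^{2*pi} h(s)^2 ds = 8*pi**2*(5 + 12*pi**2)/15.
Subtract a_0^2/2 = 32*pi**4/9: Σ (a_n^2+b_n^2) = 8*pi**2*(15 + 16*pi**2)/45.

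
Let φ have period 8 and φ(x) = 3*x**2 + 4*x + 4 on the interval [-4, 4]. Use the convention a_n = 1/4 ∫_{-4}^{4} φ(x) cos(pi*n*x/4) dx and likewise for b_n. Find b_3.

32/(3*pi)

b_3 = 1/4 ∫_{-4}^{4} φ(x) sin(3*pi*x/4) dx.
Integrating by parts twice (tabular method), an antiderivative of (3*x**2 + 4*x + 4) sin(3*pi*x/4) is -4*x**2*cos(3*pi*x/4)/pi + 32*x*sin(3*pi*x/4)/(3*pi**2) - 16*x*cos(3*pi*x/4)/(3*pi) + 64*sin(3*pi*x/4)/(9*pi**2) - 16*cos(3*pi*x/4)/(3*pi) + 128*cos(3*pi*x/4)/(9*pi**3); evaluating from -4 to 4: ∫_{-4}^{4} (3*x**2 + 4*x + 4) sin(3*pi*x/4) dx = (16*(-8 + 51*pi**2)/(9*pi**3)) - (-128/(9*pi**3) + 48/pi) = 128/(3*pi).
Hence b_3 = (1/4)·(128/(3*pi)) = 32/(3*pi).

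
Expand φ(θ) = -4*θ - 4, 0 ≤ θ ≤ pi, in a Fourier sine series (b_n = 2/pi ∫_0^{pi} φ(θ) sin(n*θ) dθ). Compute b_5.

8*(-pi - 2)/(5*pi)

b_5 = 2/pi ∫_0^{pi} (-4*θ - 4) sin(5*θ) dθ.
Integrating by parts (boundary term plus one more integral), an antiderivative of (-4*θ - 4) sin(5*θ) is 4*θ*cos(5*θ)/5 - 4*sin(5*θ)/25 + 4*cos(5*θ)/5; evaluating from 0 to pi: ∫_{0}^{pi} (-4*θ - 4) sin(5*θ) dθ = (-4*pi/5 - 4/5) - (4/5) = -4*pi/5 - 8/5.
Hence b_5 = (2/pi)·(-4*pi/5 - 8/5) = 8*(-pi - 2)/(5*pi).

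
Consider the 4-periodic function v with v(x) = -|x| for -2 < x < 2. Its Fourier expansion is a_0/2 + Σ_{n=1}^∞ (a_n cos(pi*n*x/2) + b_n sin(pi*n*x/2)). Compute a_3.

a_3 = 1/2 ∫_{-2}^{2} v(x) cos(3*pi*x/2) dx.
v is even and cos(3*pi*x/2) is even, so the integrand is even and a_3 = ∫_0^{2} v(x) cos(3*pi*x/2) dx.
Integrating by parts (boundary term plus one more integral), an antiderivative of (-x) cos(3*pi*x/2) is -2*x*sin(3*pi*x/2)/(3*pi) - 4*cos(3*pi*x/2)/(9*pi**2); evaluating from 0 to 2: ∫_{0}^{2} (-x) cos(3*pi*x/2) dx = (4/(9*pi**2)) - (-4/(9*pi**2)) = 8/(9*pi**2).
Hence a_3 = 8/(9*pi**2).

8/(9*pi**2)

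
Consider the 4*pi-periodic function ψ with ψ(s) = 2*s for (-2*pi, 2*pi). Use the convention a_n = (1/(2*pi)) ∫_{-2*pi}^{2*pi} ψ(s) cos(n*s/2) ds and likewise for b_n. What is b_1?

8

b_1 = (1/(2*pi)) ∫_{-2*pi}^{2*pi} ψ(s) sin(s/2) ds.
ψ is odd and sin(s/2) is odd, so the integrand is even and b_1 = 1/pi ∫_0^{2*pi} ψ(s) sin(s/2) ds.
Integrating by parts (boundary term plus one more integral), an antiderivative of (2*s) sin(s/2) is -4*s*cos(s/2) + 8*sin(s/2); evaluating from 0 to 2*pi: ∫_{0}^{2*pi} (2*s) sin(s/2) ds = (8*pi) - (0) = 8*pi.
Hence b_1 = (1/pi)·(8*pi) = 8.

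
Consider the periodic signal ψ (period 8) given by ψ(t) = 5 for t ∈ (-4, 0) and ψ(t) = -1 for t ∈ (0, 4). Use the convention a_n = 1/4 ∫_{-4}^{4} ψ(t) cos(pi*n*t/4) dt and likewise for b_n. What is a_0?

4

a_0 = 1/4 ∫_{-4}^{4} ψ(t) dt = 1/4 · (16) = 4.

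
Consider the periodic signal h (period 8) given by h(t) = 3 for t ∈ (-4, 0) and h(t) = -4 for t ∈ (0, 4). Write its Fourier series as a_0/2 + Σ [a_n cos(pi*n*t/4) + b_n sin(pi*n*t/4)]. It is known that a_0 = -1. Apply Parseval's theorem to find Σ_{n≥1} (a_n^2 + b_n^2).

49/2

Parseval: a_0^2/2 + Σ_{n≥1} (a_n^2+b_n^2) = 1/4 ∫_{-4}^{4} h(t)^2 dt = 25.
Subtract a_0^2/2 = 1/2: Σ (a_n^2+b_n^2) = 49/2.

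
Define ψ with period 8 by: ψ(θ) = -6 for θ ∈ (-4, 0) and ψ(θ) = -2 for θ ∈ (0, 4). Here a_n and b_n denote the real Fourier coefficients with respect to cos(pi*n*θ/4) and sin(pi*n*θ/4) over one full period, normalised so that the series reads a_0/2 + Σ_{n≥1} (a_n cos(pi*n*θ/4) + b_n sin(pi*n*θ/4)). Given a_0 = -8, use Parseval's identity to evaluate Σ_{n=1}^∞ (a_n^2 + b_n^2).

8

Parseval: a_0^2/2 + Σ_{n≥1} (a_n^2+b_n^2) = 1/4 ∫_{-4}^{4} ψ(θ)^2 dθ = 40.
Subtract a_0^2/2 = 32: Σ (a_n^2+b_n^2) = 8.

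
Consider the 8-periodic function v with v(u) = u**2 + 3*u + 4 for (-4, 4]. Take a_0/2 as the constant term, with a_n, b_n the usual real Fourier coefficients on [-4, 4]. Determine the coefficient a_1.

-64/pi**2

a_1 = 1/4 ∫_{-4}^{4} v(u) cos(pi*u/4) du.
Integrating by parts twice (tabular method), an antiderivative of (u**2 + 3*u + 4) cos(pi*u/4) is 4*u**2*sin(pi*u/4)/pi + 12*u*sin(pi*u/4)/pi + 32*u*cos(pi*u/4)/pi**2 - 128*sin(pi*u/4)/pi**3 + 16*sin(pi*u/4)/pi + 48*cos(pi*u/4)/pi**2; evaluating from -4 to 4: ∫_{-4}^{4} (u**2 + 3*u + 4) cos(pi*u/4) du = (-176/pi**2) - (80/pi**2) = -256/pi**2.
Hence a_1 = (1/4)·(-256/pi**2) = -64/pi**2.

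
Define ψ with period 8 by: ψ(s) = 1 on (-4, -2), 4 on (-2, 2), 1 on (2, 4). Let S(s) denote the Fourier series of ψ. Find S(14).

5/2

s = 14 differs from s = -2 by 2 full period(s), and the series is 8-periodic.
At s = -2 the one-sided limits are ψ(-2^-) = 1 and ψ(-2^+) = 4.
By Dirichlet's theorem the series converges to their average, [(1) + (4)]/2 = 5/2.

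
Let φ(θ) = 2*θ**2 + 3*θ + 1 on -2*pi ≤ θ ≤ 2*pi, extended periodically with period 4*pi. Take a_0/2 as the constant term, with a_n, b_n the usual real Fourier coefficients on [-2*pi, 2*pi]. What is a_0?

a_0 = (1/(2*pi)) ∫_{-2*pi}^{2*pi} φ(θ) dθ = (1/(2*pi)) · (4*pi + 32*pi**3/3) = 2 + 16*pi**2/3.

2 + 16*pi**2/3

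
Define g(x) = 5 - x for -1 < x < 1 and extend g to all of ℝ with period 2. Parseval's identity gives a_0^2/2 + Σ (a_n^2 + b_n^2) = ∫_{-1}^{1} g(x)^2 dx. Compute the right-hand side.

152/3

∫_{-1}^{1} g(x)^2 dx = 152/3.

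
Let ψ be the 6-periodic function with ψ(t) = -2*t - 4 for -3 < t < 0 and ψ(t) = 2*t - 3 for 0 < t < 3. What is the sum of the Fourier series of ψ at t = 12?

t = 12 differs from t = 0 by 2 full period(s), and the series is 6-periodic.
At t = 0 the one-sided limits are ψ(0^-) = -4 and ψ(0^+) = -3.
By Dirichlet's theorem the series converges to their average, [(-4) + (-3)]/2 = -7/2.

-7/2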